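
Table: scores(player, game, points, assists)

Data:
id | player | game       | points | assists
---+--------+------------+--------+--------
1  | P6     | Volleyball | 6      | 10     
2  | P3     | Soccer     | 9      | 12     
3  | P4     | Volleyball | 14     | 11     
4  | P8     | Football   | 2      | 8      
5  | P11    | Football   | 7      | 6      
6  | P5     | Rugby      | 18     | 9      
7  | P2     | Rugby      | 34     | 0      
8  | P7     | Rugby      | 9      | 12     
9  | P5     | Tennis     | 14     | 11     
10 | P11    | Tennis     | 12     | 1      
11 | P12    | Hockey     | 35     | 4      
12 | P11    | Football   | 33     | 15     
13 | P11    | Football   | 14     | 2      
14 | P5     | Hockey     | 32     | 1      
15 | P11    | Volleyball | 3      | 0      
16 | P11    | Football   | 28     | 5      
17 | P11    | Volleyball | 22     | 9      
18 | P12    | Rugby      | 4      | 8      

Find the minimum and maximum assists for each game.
SELECT game, MIN(assists), MAX(assists)
FROM scores
GROUP BY game

Result:
  Football: min=2, max=15
  Hockey: min=1, max=4
  Rugby: min=0, max=12
  Soccer: min=12, max=12
  Tennis: min=1, max=11
  Volleyball: min=0, max=11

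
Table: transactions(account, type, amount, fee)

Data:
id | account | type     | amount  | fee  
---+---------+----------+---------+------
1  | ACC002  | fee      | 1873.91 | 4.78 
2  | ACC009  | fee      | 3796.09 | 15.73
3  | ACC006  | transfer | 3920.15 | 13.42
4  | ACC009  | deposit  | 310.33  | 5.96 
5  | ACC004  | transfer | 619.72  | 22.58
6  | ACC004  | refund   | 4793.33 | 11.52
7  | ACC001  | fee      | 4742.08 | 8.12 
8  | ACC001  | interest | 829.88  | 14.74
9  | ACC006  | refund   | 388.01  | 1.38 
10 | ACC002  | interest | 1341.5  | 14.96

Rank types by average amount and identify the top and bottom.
SELECT type, AVG(amount)
FROM transactions
GROUP BY type
ORDER BY AVG(amount)

All groups:
  deposit: 310.33
  interest: 1085.69
  transfer: 2269.94
  refund: 2590.67
  fee: 3470.69

Highest: fee (3470.69)
Lowest: deposit (310.33)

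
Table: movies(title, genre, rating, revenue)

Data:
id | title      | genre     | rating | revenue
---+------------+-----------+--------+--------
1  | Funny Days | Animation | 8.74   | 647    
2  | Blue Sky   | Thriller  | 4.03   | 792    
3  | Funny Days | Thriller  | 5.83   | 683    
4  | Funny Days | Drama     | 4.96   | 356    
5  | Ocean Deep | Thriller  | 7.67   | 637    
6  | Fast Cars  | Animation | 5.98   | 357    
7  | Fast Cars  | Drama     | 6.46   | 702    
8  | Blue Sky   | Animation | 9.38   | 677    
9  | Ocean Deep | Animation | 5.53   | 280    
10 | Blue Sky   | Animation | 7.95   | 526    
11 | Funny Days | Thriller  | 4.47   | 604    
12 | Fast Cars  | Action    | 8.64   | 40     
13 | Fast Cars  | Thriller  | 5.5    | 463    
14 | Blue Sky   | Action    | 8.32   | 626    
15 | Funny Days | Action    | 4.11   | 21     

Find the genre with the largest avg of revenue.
SELECT genre, AVG(revenue) as val
FROM movies
GROUP BY genre
ORDER BY val DESC
LIMIT 1

Result: Thriller with avg(revenue) = 635.80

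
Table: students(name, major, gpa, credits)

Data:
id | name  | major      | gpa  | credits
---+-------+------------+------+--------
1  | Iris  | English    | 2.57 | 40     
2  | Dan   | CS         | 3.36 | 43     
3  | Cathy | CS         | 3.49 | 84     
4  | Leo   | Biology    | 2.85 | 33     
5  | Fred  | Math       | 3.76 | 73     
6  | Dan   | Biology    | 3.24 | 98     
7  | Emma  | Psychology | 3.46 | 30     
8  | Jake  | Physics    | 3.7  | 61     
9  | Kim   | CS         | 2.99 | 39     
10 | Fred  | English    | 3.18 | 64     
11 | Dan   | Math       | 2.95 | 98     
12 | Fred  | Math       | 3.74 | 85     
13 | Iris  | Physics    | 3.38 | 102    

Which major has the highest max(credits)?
SELECT major, MAX(credits) as val
FROM students
GROUP BY major
ORDER BY val DESC
LIMIT 1

Result: Physics with max(credits) = 102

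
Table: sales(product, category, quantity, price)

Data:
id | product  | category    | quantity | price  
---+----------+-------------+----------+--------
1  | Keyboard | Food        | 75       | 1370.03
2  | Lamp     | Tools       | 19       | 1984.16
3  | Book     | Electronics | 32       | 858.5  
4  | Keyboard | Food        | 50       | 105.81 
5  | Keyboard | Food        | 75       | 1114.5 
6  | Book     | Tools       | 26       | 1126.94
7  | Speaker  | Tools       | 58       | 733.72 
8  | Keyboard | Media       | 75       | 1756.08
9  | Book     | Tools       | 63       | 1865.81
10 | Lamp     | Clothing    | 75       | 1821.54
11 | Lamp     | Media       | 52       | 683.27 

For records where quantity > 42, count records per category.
SELECT category, COUNT(*)
FROM sales
WHERE quantity > 42
GROUP BY category

Note: WHERE filters rows before grouping.

Result:
  Clothing: 1
  Food: 3
  Media: 2
  Tools: 2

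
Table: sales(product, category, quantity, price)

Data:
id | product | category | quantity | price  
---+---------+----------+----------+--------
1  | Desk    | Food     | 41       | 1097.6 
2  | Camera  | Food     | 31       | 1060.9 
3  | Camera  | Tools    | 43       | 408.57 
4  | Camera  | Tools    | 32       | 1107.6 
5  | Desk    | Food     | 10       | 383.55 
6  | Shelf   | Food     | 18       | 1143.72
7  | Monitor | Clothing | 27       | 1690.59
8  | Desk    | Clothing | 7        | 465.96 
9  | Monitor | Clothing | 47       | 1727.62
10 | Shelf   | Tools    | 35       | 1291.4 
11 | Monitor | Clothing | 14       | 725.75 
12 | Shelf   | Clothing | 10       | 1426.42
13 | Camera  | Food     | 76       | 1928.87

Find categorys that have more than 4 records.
SELECT category, COUNT(*) as cnt
FROM sales
GROUP BY category
HAVING COUNT(*) > 4

Result:
  Clothing: 5
  Food: 5

Note: HAVING filters groups after aggregation, WHERE filters rows before.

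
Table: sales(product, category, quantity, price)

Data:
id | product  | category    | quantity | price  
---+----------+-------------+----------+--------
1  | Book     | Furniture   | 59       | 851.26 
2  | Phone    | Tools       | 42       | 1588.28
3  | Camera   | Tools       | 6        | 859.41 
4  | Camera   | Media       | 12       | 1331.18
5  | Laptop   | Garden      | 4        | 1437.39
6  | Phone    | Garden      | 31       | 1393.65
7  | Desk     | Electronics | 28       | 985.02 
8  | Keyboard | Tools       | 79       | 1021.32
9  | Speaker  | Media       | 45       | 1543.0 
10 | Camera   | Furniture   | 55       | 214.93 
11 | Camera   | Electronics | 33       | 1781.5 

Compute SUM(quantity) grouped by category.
SELECT category, SUM(quantity) as result
FROM sales
GROUP BY category

Result:
  Electronics: 61
  Furniture: 114
  Garden: 35
  Media: 57
  Tools: 127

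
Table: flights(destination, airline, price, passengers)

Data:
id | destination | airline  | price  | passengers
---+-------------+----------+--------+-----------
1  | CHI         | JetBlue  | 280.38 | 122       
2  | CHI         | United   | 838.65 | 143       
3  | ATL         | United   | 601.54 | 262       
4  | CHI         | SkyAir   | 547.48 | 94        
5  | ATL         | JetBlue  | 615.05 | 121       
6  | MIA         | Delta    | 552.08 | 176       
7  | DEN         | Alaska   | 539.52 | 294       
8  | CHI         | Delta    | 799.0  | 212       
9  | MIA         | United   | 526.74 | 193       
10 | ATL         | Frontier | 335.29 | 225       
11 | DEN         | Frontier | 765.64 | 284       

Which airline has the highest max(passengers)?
SELECT airline, MAX(passengers) as val
FROM flights
GROUP BY airline
ORDER BY val DESC
LIMIT 1

Result: Alaska with max(passengers) = 294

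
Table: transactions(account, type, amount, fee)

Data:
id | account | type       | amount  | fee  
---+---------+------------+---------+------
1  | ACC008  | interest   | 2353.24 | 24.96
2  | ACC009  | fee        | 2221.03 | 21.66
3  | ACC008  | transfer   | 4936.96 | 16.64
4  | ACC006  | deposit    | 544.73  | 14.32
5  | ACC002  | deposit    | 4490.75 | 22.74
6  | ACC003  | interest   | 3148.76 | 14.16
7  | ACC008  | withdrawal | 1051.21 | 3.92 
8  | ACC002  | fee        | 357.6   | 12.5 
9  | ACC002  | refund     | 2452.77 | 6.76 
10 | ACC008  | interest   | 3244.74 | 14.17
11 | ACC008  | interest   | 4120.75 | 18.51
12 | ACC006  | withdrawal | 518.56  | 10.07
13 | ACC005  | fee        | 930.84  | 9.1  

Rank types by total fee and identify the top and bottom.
SELECT type, SUM(fee)
FROM transactions
GROUP BY type
ORDER BY SUM(fee)

All groups:
  refund: 6.76
  withdrawal: 13.99
  transfer: 16.64
  deposit: 37.06
  fee: 43.26
  interest: 71.80

Highest: interest (71.80)
Lowest: refund (6.76)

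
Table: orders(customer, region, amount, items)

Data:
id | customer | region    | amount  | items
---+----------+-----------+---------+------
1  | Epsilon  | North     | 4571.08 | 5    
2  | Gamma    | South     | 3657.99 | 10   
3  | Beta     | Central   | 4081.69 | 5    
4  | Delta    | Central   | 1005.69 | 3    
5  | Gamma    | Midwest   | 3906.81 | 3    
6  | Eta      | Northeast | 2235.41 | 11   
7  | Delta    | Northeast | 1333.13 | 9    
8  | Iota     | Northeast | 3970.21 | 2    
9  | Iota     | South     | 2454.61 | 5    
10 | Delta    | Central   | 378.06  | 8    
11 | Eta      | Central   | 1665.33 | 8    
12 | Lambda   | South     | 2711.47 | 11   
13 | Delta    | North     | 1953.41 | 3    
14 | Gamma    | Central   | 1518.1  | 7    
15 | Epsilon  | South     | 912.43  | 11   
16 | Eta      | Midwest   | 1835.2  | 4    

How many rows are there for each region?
SELECT region, COUNT(*) as count
FROM orders
GROUP BY region

Result:
  Central: 5
  Midwest: 2
  North: 2
  Northeast: 3
  South: 4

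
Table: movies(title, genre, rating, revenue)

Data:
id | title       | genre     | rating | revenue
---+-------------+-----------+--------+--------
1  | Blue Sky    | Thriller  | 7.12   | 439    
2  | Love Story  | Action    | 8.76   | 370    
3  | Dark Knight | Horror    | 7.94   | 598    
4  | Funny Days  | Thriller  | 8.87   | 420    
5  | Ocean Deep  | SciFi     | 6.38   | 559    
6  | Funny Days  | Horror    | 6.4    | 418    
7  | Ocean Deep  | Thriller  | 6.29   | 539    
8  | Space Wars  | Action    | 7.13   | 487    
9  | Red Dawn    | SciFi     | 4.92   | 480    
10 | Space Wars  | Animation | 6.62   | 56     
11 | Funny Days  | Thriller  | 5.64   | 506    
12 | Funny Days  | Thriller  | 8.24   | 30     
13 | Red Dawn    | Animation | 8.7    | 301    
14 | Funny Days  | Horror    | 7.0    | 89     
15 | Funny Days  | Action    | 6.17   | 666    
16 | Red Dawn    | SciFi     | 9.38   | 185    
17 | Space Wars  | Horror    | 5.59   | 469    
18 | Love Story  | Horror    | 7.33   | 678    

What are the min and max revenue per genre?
SELECT genre, MIN(revenue), MAX(revenue)
FROM movies
GROUP BY genre

Result:
  Action: min=370, max=666
  Animation: min=56, max=301
  Horror: min=89, max=678
  SciFi: min=185, max=559
  Thriller: min=30, max=539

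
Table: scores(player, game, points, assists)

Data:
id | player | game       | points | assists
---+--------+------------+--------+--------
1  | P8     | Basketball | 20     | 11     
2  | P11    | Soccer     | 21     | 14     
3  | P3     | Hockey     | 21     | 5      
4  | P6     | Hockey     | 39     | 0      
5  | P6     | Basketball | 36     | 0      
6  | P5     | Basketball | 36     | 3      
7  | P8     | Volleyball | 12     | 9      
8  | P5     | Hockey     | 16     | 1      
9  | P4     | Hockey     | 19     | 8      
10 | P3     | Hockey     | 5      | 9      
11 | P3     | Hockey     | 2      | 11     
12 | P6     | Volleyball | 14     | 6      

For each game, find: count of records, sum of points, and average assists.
SELECT game,
       COUNT(*) as cnt,
       SUM(points) as total_points,
       AVG(assists) as avg_assists
FROM scores
GROUP BY game

Result:
  Basketball: 3 records, 92 total points, 4.67 avg assists
  Hockey: 6 records, 102 total points, 5.67 avg assists
  Soccer: 1 records, 21 total points, 14.00 avg assists
  Volleyball: 2 records, 26 total points, 7.50 avg assists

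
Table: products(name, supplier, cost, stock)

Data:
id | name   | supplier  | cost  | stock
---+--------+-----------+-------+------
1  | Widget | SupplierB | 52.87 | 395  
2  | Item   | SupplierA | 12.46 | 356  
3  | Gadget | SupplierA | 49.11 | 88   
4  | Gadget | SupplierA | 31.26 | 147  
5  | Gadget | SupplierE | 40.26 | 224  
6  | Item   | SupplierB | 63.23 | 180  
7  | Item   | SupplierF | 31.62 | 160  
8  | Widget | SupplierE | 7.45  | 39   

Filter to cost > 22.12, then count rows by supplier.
SELECT supplier, COUNT(*)
FROM products
WHERE cost > 22.12
GROUP BY supplier

Note: WHERE filters rows before grouping.

Result:
  SupplierA: 2
  SupplierB: 2
  SupplierE: 1
  SupplierF: 1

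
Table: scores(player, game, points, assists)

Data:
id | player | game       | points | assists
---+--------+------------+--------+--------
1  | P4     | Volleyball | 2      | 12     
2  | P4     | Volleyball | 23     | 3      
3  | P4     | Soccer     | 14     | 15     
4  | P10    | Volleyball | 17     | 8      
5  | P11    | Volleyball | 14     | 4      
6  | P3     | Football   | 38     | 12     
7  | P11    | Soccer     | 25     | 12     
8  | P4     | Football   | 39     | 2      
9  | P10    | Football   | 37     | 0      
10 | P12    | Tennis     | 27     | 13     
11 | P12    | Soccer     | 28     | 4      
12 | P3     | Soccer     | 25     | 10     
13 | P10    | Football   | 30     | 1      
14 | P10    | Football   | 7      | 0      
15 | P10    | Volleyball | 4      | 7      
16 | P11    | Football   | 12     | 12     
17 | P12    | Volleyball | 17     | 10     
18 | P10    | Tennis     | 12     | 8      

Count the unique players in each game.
SELECT game, COUNT(DISTINCT player)
FROM scores
GROUP BY game

Result:
  Football: 4 distinct
  Soccer: 4 distinct
  Tennis: 2 distinct
  Volleyball: 4 distinct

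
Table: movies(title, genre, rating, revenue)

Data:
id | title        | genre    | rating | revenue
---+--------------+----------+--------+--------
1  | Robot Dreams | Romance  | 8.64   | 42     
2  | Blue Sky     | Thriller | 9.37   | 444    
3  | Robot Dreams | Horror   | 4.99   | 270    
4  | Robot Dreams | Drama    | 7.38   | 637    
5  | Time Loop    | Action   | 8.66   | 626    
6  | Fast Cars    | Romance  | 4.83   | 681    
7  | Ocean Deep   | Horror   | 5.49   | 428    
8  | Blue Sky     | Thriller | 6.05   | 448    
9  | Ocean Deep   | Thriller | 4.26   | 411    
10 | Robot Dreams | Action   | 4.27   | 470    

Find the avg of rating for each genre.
SELECT genre, AVG(rating) as result
FROM movies
GROUP BY genre

Result:
  Action: 6.47
  Drama: 7.38
  Horror: 5.24
  Romance: 6.74
  Thriller: 6.56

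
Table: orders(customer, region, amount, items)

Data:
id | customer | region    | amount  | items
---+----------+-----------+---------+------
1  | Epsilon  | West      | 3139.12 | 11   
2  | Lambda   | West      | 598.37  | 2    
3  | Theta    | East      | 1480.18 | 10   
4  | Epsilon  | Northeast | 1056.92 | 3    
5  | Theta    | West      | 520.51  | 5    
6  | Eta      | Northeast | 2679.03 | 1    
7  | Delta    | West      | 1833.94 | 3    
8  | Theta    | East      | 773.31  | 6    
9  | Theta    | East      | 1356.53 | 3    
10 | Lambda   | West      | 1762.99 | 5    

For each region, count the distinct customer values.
SELECT region, COUNT(DISTINCT customer)
FROM orders
GROUP BY region

Result:
  East: 1 distinct
  Northeast: 2 distinct
  West: 4 distinct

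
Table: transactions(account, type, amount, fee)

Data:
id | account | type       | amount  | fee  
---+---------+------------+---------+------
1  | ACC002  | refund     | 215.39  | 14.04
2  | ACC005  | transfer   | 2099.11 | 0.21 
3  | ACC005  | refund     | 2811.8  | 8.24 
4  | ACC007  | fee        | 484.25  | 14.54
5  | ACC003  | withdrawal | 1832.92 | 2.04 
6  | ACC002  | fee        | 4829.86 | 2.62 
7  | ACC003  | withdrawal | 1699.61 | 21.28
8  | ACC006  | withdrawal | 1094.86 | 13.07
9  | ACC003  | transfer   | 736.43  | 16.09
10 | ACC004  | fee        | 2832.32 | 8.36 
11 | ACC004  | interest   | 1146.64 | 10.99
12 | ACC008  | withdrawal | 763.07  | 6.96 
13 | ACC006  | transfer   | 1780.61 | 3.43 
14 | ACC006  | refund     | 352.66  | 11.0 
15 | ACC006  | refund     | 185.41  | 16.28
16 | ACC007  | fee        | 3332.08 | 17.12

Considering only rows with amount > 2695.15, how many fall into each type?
SELECT type, COUNT(*)
FROM transactions
WHERE amount > 2695.15
GROUP BY type

Note: WHERE filters rows before grouping.

Result:
  fee: 3
  refund: 1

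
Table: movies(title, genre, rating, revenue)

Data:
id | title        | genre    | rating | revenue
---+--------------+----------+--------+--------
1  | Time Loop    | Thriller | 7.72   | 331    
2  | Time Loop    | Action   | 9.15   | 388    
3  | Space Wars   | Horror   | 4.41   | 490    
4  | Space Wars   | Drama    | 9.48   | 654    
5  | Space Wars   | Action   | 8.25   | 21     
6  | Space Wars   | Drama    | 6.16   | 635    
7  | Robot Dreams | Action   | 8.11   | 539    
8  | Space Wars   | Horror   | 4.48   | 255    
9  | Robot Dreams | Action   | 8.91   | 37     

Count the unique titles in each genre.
SELECT genre, COUNT(DISTINCT title)
FROM movies
GROUP BY genre

Result:
  Action: 3 distinct
  Drama: 1 distinct
  Horror: 1 distinct
  Thriller: 1 distinct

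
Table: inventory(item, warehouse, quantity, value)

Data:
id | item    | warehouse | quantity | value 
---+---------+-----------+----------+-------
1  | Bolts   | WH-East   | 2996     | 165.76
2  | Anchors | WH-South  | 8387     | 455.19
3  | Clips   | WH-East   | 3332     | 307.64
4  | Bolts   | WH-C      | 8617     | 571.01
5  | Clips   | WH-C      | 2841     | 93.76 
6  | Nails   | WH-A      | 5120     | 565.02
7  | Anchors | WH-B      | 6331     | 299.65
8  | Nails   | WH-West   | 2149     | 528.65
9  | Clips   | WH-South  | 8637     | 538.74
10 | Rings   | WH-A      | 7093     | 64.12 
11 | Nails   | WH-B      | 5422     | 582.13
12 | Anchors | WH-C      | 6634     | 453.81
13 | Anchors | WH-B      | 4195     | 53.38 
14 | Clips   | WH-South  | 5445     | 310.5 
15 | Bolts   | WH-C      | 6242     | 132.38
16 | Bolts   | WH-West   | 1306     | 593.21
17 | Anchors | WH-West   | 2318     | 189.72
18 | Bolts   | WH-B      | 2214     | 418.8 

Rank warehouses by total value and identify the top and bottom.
SELECT warehouse, SUM(value)
FROM inventory
GROUP BY warehouse
ORDER BY SUM(value)

All groups:
  WH-East: 473.40
  WH-A: 629.14
  WH-C: 1250.96
  WH-South: 1304.43
  WH-West: 1311.58
  WH-B: 1353.96

Highest: WH-B (1353.96)
Lowest: WH-East (473.40)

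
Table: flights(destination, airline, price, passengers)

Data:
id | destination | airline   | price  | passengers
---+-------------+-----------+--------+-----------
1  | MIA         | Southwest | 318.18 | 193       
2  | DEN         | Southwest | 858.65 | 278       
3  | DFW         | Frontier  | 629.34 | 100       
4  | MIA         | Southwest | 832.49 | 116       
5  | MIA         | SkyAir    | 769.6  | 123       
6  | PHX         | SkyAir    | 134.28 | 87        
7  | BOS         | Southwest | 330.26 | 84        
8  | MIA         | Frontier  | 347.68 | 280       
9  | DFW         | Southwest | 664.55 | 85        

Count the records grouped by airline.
SELECT airline, COUNT(*) as count
FROM flights
GROUP BY airline

Result:
  Frontier: 2
  SkyAir: 2
  Southwest: 5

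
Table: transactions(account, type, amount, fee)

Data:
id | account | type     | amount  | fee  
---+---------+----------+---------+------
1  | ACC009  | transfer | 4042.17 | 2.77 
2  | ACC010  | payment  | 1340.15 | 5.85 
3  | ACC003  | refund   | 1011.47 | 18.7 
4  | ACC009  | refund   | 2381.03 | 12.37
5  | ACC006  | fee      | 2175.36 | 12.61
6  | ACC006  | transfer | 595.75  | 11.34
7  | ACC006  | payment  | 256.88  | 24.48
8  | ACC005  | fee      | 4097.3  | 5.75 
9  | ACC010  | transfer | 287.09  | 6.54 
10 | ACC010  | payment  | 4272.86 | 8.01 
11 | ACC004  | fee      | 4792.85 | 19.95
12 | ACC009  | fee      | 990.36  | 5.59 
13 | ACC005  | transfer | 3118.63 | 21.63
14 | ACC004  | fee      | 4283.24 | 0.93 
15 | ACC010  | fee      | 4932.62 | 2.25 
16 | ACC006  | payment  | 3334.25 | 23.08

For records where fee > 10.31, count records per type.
SELECT type, COUNT(*)
FROM transactions
WHERE fee > 10.31
GROUP BY type

Note: WHERE filters rows before grouping.

Result:
  fee: 2
  payment: 2
  refund: 2
  transfer: 2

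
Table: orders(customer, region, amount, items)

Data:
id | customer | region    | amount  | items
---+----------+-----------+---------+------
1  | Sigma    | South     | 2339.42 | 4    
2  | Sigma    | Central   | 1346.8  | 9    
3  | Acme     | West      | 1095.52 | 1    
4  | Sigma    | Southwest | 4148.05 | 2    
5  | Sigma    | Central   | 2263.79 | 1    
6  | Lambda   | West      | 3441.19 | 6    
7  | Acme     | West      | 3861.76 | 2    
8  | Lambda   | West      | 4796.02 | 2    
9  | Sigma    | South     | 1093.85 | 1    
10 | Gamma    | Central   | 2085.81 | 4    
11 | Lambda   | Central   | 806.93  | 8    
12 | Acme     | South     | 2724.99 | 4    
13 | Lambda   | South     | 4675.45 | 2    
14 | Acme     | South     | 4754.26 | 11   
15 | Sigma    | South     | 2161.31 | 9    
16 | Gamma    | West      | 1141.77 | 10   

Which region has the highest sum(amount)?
SELECT region, SUM(amount) as val
FROM orders
GROUP BY region
ORDER BY val DESC
LIMIT 1

Result: South with sum(amount) = 17749.28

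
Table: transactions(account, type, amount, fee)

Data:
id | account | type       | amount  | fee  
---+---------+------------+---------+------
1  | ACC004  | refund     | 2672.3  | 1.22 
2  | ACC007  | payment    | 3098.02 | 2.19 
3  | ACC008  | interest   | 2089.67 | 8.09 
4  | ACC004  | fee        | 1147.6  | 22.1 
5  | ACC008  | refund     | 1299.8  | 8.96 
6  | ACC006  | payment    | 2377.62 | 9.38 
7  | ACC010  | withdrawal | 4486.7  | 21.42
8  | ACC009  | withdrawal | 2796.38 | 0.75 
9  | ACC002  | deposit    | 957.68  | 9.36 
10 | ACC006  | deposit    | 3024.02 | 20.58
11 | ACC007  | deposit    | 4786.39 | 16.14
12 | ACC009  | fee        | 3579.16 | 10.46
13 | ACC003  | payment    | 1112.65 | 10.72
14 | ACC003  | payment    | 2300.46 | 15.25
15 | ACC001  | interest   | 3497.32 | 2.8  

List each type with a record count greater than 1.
SELECT type, COUNT(*) as cnt
FROM transactions
GROUP BY type
HAVING COUNT(*) > 1

Result:
  deposit: 3
  fee: 2
  interest: 2
  payment: 4
  refund: 2
  withdrawal: 2

Note: HAVING filters groups after aggregation, WHERE filters rows before.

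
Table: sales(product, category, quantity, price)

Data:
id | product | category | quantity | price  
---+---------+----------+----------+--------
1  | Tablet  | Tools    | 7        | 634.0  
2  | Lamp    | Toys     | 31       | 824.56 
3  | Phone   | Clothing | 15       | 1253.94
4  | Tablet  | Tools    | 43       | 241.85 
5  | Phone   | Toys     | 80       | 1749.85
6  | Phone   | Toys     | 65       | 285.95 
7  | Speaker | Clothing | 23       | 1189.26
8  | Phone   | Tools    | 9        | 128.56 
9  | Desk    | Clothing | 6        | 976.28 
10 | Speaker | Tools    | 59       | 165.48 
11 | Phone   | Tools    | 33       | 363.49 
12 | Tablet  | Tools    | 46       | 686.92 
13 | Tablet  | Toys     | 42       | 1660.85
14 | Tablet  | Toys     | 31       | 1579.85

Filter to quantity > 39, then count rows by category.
SELECT category, COUNT(*)
FROM sales
WHERE quantity > 39
GROUP BY category

Note: WHERE filters rows before grouping.

Result:
  Tools: 3
  Toys: 3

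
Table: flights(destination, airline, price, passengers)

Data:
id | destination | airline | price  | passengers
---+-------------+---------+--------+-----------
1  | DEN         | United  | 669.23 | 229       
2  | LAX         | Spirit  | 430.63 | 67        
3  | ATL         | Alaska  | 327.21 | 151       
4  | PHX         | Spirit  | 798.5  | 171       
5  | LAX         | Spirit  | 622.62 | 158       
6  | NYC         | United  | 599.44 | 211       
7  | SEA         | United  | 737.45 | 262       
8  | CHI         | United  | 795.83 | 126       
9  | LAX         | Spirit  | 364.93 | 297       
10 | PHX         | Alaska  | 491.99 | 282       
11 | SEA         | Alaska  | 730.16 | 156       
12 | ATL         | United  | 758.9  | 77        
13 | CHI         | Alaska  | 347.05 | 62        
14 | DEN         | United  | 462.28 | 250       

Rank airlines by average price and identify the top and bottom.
SELECT airline, AVG(price)
FROM flights
GROUP BY airline
ORDER BY AVG(price)

All groups:
  Alaska: 474.10
  Spirit: 554.17
  United: 670.52

Highest: United (670.52)
Lowest: Alaska (474.10)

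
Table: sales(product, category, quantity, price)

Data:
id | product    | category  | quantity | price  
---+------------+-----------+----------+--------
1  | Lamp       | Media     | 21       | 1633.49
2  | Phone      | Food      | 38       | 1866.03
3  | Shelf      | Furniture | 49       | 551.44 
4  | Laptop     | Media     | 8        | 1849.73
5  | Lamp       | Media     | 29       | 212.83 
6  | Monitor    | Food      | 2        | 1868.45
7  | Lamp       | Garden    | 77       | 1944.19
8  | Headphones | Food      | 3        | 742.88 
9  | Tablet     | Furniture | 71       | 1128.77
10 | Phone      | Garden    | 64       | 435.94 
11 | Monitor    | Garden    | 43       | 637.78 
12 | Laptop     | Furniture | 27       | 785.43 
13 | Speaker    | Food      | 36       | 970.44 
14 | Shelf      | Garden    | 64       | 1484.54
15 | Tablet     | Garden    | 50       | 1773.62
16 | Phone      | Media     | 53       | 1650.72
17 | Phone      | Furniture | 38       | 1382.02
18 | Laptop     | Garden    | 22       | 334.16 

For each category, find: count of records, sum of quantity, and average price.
SELECT category,
       COUNT(*) as cnt,
       SUM(quantity) as total_quantity,
       AVG(price) as avg_price
FROM sales
GROUP BY category

Result:
  Food: 4 records, 79 total quantity, 1361.95 avg price
  Furniture: 4 records, 185 total quantity, 961.92 avg price
  Garden: 6 records, 320 total quantity, 1101.71 avg price
  Media: 4 records, 111 total quantity, 1336.69 avg price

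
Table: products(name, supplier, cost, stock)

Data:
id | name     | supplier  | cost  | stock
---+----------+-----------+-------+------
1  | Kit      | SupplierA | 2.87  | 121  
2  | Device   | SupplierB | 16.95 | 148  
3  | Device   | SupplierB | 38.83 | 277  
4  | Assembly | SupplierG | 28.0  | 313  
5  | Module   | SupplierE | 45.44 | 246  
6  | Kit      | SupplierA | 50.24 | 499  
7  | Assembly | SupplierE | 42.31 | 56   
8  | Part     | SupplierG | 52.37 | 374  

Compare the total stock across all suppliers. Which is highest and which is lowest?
SELECT supplier, SUM(stock)
FROM products
GROUP BY supplier
ORDER BY SUM(stock)

All groups:
  SupplierE: 302
  SupplierB: 425
  SupplierA: 620
  SupplierG: 687

Highest: SupplierG (687)
Lowest: SupplierE (302)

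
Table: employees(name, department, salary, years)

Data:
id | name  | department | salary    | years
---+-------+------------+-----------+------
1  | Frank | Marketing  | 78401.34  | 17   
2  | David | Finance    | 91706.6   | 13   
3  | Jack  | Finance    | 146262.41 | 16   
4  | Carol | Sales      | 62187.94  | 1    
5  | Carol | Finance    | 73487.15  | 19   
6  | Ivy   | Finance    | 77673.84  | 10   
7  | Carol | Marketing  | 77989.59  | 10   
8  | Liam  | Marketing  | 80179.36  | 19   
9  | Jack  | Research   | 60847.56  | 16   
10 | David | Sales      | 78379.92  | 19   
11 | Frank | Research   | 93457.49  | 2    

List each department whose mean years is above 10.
SELECT department, AVG(years)
FROM employees
GROUP BY department
HAVING AVG(years) > 10

Result:
  Finance: avg=14.50
  Marketing: avg=15.33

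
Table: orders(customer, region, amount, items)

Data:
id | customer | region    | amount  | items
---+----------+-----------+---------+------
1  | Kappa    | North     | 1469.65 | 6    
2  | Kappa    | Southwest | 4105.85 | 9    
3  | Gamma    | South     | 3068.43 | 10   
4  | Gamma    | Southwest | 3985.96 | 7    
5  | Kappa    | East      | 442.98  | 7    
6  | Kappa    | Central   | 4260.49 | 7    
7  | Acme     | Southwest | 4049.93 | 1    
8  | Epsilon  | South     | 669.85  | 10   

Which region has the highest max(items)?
SELECT region, MAX(items) as val
FROM orders
GROUP BY region
ORDER BY val DESC
LIMIT 1

Result: South with max(items) = 10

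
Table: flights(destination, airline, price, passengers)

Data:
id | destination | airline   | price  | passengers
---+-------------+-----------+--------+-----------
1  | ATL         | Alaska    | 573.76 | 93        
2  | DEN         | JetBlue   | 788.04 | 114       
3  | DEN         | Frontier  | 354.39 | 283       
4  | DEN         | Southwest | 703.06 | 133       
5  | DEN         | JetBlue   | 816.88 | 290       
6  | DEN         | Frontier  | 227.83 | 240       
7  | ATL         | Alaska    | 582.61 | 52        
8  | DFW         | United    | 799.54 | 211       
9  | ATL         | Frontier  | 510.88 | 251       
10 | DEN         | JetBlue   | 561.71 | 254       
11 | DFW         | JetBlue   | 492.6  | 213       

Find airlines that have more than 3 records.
SELECT airline, COUNT(*) as cnt
FROM flights
GROUP BY airline
HAVING COUNT(*) > 3

Result:
  JetBlue: 4

Note: HAVING filters groups after aggregation, WHERE filters rows before.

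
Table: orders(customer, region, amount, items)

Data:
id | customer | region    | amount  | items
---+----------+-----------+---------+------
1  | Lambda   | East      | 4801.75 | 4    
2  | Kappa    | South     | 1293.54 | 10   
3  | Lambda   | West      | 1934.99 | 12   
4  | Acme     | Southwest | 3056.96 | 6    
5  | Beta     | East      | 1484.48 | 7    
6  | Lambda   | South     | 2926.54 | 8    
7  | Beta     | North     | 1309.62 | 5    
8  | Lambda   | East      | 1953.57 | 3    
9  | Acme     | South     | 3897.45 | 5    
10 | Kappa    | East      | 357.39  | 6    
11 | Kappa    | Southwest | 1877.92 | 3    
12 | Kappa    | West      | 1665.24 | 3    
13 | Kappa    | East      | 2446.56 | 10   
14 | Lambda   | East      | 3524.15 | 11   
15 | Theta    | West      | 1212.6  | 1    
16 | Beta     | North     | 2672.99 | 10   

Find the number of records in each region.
SELECT region, COUNT(*) as count
FROM orders
GROUP BY region

Result:
  East: 6
  North: 2
  South: 3
  Southwest: 2
  West: 3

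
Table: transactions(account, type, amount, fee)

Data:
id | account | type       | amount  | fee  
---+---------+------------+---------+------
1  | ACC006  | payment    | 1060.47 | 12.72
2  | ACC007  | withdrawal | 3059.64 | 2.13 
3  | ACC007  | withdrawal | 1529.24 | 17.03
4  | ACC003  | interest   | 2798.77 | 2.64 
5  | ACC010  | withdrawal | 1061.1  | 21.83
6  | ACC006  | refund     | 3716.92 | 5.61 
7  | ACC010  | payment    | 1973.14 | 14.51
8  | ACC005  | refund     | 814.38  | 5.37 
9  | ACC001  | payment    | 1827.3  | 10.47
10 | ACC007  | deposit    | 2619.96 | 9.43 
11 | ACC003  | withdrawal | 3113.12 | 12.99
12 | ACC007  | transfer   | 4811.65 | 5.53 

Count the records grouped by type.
SELECT type, COUNT(*) as count
FROM transactions
GROUP BY type

Result:
  deposit: 1
  interest: 1
  payment: 3
  refund: 2
  transfer: 1
  withdrawal: 4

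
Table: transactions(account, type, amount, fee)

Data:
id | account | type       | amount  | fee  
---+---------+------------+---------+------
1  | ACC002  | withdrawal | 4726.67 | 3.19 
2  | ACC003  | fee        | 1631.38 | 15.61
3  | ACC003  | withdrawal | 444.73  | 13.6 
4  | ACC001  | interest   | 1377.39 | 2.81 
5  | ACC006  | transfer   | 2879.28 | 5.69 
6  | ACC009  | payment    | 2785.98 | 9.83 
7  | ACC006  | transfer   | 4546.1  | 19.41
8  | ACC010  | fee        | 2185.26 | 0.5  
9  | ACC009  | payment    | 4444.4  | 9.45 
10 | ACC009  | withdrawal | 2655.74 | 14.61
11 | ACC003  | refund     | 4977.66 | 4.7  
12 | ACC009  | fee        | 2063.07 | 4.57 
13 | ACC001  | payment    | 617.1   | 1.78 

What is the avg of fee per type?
SELECT type, AVG(fee) as result
FROM transactions
GROUP BY type

Result:
  fee: 6.89
  interest: 2.81
  payment: 7.02
  refund: 4.70
  transfer: 12.55
  withdrawal: 10.47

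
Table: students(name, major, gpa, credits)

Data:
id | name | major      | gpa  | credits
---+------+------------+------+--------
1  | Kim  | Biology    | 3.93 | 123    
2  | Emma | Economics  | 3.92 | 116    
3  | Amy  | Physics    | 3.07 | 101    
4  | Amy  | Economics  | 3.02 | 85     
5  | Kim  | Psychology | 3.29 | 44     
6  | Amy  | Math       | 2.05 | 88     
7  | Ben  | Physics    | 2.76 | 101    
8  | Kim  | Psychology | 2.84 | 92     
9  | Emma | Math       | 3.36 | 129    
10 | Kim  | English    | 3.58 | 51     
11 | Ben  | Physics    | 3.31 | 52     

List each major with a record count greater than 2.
SELECT major, COUNT(*) as cnt
FROM students
GROUP BY major
HAVING COUNT(*) > 2

Result:
  Physics: 3

Note: HAVING filters groups after aggregation, WHERE filters rows before.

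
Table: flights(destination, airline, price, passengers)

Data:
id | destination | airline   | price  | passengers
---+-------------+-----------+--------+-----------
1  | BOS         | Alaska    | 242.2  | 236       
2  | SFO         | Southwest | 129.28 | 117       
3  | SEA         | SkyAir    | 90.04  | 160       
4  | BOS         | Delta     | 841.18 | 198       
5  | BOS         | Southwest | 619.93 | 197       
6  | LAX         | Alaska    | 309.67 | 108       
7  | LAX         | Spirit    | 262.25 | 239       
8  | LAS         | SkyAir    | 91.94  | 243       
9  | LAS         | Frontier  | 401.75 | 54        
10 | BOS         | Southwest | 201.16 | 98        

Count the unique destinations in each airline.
SELECT airline, COUNT(DISTINCT destination)
FROM flights
GROUP BY airline

Result:
  Alaska: 2 distinct
  Delta: 1 distinct
  Frontier: 1 distinct
  SkyAir: 2 distinct
  Southwest: 2 distinct
  Spirit: 1 distinct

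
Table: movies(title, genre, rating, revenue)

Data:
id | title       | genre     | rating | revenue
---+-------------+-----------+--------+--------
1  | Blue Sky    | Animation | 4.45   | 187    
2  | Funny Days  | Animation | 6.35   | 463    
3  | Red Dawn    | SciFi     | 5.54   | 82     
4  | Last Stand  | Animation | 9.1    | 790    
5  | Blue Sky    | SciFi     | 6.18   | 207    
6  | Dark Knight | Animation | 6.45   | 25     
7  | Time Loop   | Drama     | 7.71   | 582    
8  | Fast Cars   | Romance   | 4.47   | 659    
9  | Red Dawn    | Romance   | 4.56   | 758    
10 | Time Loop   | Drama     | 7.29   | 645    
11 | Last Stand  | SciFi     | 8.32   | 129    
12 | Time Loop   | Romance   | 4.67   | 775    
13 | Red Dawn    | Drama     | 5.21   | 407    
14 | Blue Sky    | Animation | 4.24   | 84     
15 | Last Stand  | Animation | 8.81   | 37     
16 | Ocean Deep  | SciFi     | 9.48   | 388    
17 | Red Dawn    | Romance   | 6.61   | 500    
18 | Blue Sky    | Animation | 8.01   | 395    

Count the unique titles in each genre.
SELECT genre, COUNT(DISTINCT title)
FROM movies
GROUP BY genre

Result:
  Animation: 4 distinct
  Drama: 2 distinct
  Romance: 3 distinct
  SciFi: 4 distinct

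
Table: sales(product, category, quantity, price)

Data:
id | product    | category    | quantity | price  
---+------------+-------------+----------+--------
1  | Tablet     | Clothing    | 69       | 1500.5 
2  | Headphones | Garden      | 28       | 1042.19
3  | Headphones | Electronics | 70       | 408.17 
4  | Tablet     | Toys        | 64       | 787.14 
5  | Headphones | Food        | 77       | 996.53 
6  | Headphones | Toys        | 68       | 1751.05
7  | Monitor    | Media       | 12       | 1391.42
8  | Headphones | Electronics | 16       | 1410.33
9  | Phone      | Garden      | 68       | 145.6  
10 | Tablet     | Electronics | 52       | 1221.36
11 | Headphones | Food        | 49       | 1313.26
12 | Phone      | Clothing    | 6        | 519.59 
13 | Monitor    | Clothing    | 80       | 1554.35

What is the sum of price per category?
SELECT category, SUM(price) as result
FROM sales
GROUP BY category

Result:
  Clothing: 3574.44
  Electronics: 3039.86
  Food: 2309.79
  Garden: 1187.79
  Media: 1391.42
  Toys: 2538.19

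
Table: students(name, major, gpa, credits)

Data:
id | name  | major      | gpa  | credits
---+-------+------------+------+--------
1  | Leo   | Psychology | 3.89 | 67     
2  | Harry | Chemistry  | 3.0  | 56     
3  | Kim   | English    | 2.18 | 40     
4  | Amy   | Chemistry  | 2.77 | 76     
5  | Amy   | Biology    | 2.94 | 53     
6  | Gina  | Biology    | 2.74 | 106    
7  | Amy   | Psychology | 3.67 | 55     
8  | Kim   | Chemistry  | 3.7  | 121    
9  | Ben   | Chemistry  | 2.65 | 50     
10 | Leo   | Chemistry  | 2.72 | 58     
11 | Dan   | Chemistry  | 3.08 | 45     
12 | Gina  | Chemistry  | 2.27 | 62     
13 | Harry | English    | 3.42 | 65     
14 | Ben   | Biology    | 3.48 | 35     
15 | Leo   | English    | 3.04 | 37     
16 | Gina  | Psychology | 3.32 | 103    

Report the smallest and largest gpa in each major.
SELECT major, MIN(gpa), MAX(gpa)
FROM students
GROUP BY major

Result:
  Biology: min=2.74, max=3.48
  Chemistry: min=2.27, max=3.70
  English: min=2.18, max=3.42
  Psychology: min=3.32, max=3.89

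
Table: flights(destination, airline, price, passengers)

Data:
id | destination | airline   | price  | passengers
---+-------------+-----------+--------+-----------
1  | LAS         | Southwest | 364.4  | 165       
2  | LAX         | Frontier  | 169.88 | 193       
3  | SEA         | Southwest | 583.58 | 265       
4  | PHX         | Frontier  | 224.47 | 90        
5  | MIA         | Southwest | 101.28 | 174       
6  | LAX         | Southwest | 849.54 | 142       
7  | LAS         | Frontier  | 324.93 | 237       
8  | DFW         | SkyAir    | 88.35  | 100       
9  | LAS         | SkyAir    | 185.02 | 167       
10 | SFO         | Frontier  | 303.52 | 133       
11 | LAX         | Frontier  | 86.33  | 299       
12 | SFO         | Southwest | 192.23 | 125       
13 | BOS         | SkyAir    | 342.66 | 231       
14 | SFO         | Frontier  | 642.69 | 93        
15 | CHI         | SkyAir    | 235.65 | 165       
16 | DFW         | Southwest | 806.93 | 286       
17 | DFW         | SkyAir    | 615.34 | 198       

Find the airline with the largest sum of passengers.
SELECT airline, SUM(passengers) as val
FROM flights
GROUP BY airline
ORDER BY val DESC
LIMIT 1

Result: Southwest with sum(passengers) = 1157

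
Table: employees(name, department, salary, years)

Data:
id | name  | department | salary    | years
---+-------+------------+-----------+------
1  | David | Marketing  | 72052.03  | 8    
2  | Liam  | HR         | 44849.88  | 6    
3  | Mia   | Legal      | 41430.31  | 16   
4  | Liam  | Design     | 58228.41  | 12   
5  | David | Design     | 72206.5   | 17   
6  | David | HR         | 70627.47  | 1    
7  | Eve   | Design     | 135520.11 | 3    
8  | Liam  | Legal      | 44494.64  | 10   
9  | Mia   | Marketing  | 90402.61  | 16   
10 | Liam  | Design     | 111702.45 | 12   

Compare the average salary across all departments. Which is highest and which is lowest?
SELECT department, AVG(salary)
FROM employees
GROUP BY department
ORDER BY AVG(salary)

All groups:
  Legal: 42962.48
  HR: 57738.68
  Marketing: 81227.32
  Design: 94414.37

Highest: Design (94414.37)
Lowest: Legal (42962.48)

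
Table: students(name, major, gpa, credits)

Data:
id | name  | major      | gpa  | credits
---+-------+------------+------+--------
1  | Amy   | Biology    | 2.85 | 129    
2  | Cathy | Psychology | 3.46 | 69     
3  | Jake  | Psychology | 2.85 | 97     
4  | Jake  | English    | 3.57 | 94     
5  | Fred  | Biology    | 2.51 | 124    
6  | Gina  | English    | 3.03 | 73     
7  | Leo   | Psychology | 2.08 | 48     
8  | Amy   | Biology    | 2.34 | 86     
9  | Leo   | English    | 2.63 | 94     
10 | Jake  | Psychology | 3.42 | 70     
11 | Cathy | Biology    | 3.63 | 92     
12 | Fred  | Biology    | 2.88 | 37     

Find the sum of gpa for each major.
SELECT major, SUM(gpa) as result
FROM students
GROUP BY major

Result:
  Biology: 14.21
  English: 9.23
  Psychology: 11.81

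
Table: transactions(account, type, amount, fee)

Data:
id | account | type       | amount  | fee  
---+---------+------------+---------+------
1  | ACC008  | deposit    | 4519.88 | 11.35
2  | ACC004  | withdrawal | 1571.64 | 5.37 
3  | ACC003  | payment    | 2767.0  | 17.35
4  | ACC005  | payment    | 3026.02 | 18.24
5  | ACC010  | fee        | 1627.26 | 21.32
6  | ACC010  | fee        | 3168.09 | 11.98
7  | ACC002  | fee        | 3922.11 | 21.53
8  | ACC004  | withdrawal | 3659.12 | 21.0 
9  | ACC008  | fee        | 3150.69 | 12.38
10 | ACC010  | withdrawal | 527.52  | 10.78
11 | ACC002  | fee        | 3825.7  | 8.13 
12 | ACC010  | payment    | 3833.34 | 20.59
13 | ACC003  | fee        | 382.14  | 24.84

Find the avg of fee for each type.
SELECT type, AVG(fee) as result
FROM transactions
GROUP BY type

Result:
  deposit: 11.35
  fee: 16.70
  payment: 18.73
  withdrawal: 12.38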